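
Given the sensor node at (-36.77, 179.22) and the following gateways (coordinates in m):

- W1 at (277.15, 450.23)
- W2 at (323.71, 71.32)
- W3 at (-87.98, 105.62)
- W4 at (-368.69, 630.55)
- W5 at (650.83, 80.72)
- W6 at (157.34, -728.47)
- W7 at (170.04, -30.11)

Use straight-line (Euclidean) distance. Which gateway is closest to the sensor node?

Distances from (-36.77, 179.22):
W1: 414.72 m
W2: 376.28 m
W3: 89.66 m
W4: 560.24 m
W5: 694.62 m
W6: 928.21 m
W7: 294.26 m
Minimum: W3 at 89.66 m.

W3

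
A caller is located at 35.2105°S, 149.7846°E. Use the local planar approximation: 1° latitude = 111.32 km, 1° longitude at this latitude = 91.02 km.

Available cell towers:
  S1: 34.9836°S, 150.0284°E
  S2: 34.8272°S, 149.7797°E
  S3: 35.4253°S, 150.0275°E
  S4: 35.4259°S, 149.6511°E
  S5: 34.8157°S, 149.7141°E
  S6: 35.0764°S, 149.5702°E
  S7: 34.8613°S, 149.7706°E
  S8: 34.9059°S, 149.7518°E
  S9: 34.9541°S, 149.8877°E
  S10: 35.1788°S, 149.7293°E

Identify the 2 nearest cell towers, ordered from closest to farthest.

Distances from 35.2105°S, 149.7846°E:
S1: √((0.2269·111.32)² + (0.2438·91.02)²) = √(637.992226 + 492.426101) = 33.6217 km
S2: √((0.3833·111.32)² + (-0.0049·91.02)²) = √(1820.639806 + 0.198914) = 42.6713 km
S3: √((-0.2148·111.32)² + (0.2429·91.02)²) = √(571.761554 + 488.797180) = 32.5662 km
S4: √((-0.2154·111.32)² + (-0.1335·91.02)²) = √(574.960214 + 147.650932) = 26.8814 km
S5: √((0.3948·111.32)² + (-0.0705·91.02)²) = √(1931.526555 + 41.176734) = 44.4151 km
S6: √((0.1341·111.32)² + (-0.2144·91.02)²) = √(222.845542 + 380.823048) = 24.5697 km
S7: √((0.3492·111.32)² + (-0.0140·91.02)²) = √(1511.105775 + 1.623790) = 38.8938 km
S8: √((0.3046·111.32)² + (-0.0328·91.02)²) = √(1149.757347 + 8.912948) = 34.0392 km
S9: √((0.2564·111.32)² + (0.1031·91.02)²) = √(814.671338 + 88.062496) = 30.0455 km
S10: √((0.0317·111.32)² + (-0.0553·91.02)²) = √(12.452740 + 25.335176) = 6.1472 km
Sorted: S10 (6.1472 km) < S6 (24.5697 km) < S4 (26.8814 km) < S9 (30.0455 km) < …

S10, S6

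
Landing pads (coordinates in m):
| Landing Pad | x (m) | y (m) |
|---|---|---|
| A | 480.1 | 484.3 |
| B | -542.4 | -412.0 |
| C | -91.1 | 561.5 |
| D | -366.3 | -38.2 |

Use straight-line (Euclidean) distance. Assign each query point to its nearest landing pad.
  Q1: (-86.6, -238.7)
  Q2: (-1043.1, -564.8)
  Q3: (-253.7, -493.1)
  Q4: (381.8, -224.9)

Q1 at (-86.6, -238.7):
  A: 918.6 m
  B: 487.6 m
  C: 800.2 m
  D: 344.1 m
  → nearest: D (344.1 m)
Q2 at (-1043.1, -564.8):
  A: 1849.5 m
  B: 523.5 m
  C: 1474.7 m
  D: 857.5 m
  → nearest: B (523.5 m)
Q3 at (-253.7, -493.1):
  A: 1222.2 m
  B: 299.9 m
  C: 1067.1 m
  D: 468.6 m
  → nearest: B (299.9 m)
Q4 at (381.8, -224.9):
  A: 716.0 m
  B: 942.9 m
  C: 917.6 m
  D: 771.0 m
  → nearest: A (716.0 m)

Q1→D; Q2→B; Q3→B; Q4→A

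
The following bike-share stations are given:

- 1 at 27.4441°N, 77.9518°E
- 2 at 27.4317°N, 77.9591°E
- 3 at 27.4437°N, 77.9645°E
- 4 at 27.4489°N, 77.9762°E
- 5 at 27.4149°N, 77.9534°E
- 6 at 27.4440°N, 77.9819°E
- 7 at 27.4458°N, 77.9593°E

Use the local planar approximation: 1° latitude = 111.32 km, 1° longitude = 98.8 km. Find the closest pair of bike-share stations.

3 and 7

Pairwise distances:
1–2: 1.5574 km
1–3: 1.2555 km
1–4: 2.4692 km
1–5: 3.2544 km
1–6: 2.9739 km
1–7: 0.7648 km
2–3: 1.4384 km
2–4: 2.5535 km
2–5: 1.9531 km
2–6: 2.6361 km
2–7: 1.5697 km
3–4: 1.2928 km
3–5: 3.3884 km
3–6: 1.7194 km
3–7: 0.5644 km
4–5: 4.4045 km
4–6: 0.7840 km
4–7: 1.7050 km
5–6: 4.2921 km
5–7: 3.4888 km
6–7: 2.2419 km
Closest pair: 3–7 at 0.5644 km.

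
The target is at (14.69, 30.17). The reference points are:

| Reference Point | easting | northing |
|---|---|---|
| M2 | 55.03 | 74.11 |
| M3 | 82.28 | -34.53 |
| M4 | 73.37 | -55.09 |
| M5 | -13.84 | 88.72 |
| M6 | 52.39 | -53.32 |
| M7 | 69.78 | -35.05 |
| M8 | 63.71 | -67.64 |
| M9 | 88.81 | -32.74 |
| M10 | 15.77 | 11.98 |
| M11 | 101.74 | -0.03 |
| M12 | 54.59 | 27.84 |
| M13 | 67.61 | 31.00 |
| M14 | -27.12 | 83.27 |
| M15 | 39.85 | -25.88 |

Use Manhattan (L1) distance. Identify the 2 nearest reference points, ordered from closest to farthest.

M10, M12

Distances from (14.69, 30.17):
M2: |40.34| + |43.94| = 40.34 + 43.94 = 84.28
M3: |67.59| + |-64.70| = 67.59 + 64.70 = 132.29
M4: |58.68| + |-85.26| = 58.68 + 85.26 = 143.94
M5: |-28.53| + |58.55| = 28.53 + 58.55 = 87.08
M6: |37.70| + |-83.49| = 37.70 + 83.49 = 121.19
M7: |55.09| + |-65.22| = 55.09 + 65.22 = 120.31
M8: |49.02| + |-97.81| = 49.02 + 97.81 = 146.83
M9: |74.12| + |-62.91| = 74.12 + 62.91 = 137.03
M10: |1.08| + |-18.19| = 1.08 + 18.19 = 19.27
M11: |87.05| + |-30.20| = 87.05 + 30.20 = 117.25
M12: |39.90| + |-2.33| = 39.90 + 2.33 = 42.23
M13: |52.92| + |0.83| = 52.92 + 0.83 = 53.75
M14: |-41.81| + |53.10| = 41.81 + 53.10 = 94.91
M15: |25.16| + |-56.05| = 25.16 + 56.05 = 81.21
Sorted: M10 (19.27) < M12 (42.23) < M13 (53.75) < M15 (81.21) < …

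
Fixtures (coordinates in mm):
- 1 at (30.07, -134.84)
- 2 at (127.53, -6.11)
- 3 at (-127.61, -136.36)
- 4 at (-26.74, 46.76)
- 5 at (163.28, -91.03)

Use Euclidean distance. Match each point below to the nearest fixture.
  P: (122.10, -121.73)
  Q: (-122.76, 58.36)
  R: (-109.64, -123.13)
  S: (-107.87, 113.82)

P→5; Q→4; R→3; S→4

P at (122.10, -121.73):
  1: 92.96 mm
  2: 115.75 mm
  3: 250.14 mm
  4: 224.82 mm
  5: 51.36 mm
  → nearest: 5 (51.36 mm)
Q at (-122.76, 58.36):
  1: 246.34 mm
  2: 258.46 mm
  3: 194.78 mm
  4: 96.72 mm
  5: 322.70 mm
  → nearest: 4 (96.72 mm)
R at (-109.64, -123.13):
  1: 140.20 mm
  2: 264.47 mm
  3: 22.31 mm
  4: 189.04 mm
  5: 274.80 mm
  → nearest: 3 (22.31 mm)
S at (-107.87, 113.82):
  1: 284.36 mm
  2: 264.19 mm
  3: 250.96 mm
  4: 105.26 mm
  5: 339.83 mm
  → nearest: 4 (105.26 mm)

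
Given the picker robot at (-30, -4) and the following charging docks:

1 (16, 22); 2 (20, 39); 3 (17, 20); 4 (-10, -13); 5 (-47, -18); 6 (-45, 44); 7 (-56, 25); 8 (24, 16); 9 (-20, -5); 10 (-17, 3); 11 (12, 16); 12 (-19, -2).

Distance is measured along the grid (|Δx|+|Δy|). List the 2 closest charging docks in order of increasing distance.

9, 12

Distances from (-30, -4):
1: 72
2: 93
3: 71
4: 29
5: 31
6: 63
7: 55
8: 74
9: 11
10: 20
11: 62
12: 13
Sorted: 9 (11) < 12 (13) < 10 (20) < 4 (29) < …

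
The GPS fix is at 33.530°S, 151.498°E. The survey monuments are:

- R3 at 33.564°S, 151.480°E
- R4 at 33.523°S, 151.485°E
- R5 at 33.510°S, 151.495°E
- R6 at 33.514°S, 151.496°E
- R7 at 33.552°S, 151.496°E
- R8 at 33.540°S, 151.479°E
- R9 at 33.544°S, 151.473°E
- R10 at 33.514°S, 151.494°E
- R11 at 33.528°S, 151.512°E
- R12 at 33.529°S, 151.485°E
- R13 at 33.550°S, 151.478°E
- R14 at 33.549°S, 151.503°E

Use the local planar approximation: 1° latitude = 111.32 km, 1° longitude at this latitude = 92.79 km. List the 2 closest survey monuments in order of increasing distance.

R12, R11

Distances from 33.530°S, 151.498°E:
R3: √((-0.034·111.32)² + (-0.018·92.79)²) = √(14.32532 + 2.78963) = 4.137 km
R4: √((0.007·111.32)² + (-0.013·92.79)²) = √(0.60721 + 1.45509) = 1.436 km
R5: √((0.020·111.32)² + (-0.003·92.79)²) = √(4.95686 + 0.07749) = 2.244 km
R6: √((0.016·111.32)² + (-0.002·92.79)²) = √(3.17239 + 0.03444) = 1.791 km
R7: √((-0.022·111.32)² + (-0.002·92.79)²) = √(5.99780 + 0.03444) = 2.456 km
R8: √((-0.010·111.32)² + (-0.019·92.79)²) = √(1.23921 + 3.10820) = 2.085 km
R9: √((-0.014·111.32)² + (-0.025·92.79)²) = √(2.42886 + 5.38124) = 2.795 km
R10: √((0.016·111.32)² + (-0.004·92.79)²) = √(3.17239 + 0.13776) = 1.819 km
R11: √((0.002·111.32)² + (0.014·92.79)²) = √(0.04957 + 1.68756) = 1.318 km
R12: √((0.001·111.32)² + (-0.013·92.79)²) = √(0.01239 + 1.45509) = 1.211 km
R13: √((-0.020·111.32)² + (-0.020·92.79)²) = √(4.95686 + 3.44399) = 2.898 km
R14: √((-0.019·111.32)² + (0.005·92.79)²) = √(4.47356 + 0.21525) = 2.165 km
Sorted: R12 (1.211 km) < R11 (1.318 km) < R4 (1.436 km) < R6 (1.791 km) < …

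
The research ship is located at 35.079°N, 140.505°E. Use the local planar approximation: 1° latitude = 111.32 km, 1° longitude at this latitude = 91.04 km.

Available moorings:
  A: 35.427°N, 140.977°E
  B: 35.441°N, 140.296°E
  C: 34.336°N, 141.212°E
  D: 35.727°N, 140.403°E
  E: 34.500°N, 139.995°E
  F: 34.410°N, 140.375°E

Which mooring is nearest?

B

Distances from 35.079°N, 140.505°E:
A: √((0.348·111.32)² + (0.472·91.04)²) = √(1500.73801 + 1846.49653) = 57.855 km
B: √((0.362·111.32)² + (-0.209·91.04)²) = √(1623.91591 + 362.04043) = 44.564 km
C: √((-0.743·111.32)² + (0.707·91.04)²) = √(6841.06982 + 4142.88927) = 104.804 km
D: √((0.648·111.32)² + (-0.102·91.04)²) = √(5203.51016 + 86.23128) = 72.731 km
E: √((-0.579·111.32)² + (-0.510·91.04)²) = √(4154.35421 + 2155.78204) = 79.436 km
F: √((-0.669·111.32)² + (-0.130·91.04)²) = √(5546.23964 + 140.07196) = 75.408 km
Minimum: B at 44.564 km.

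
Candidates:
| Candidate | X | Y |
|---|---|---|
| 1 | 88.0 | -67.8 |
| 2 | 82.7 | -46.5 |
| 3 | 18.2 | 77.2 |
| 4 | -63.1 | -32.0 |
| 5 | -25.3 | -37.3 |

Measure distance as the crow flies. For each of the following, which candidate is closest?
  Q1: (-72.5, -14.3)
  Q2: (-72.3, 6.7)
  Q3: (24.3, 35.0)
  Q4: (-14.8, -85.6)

Q1 at (-72.5, -14.3):
  1: 169.2
  2: 158.5
  3: 128.8
  4: 20.0
  5: 52.5
  → nearest: 4 (20.0)
Q2 at (-72.3, 6.7):
  1: 176.8
  2: 163.9
  3: 114.7
  4: 39.8
  5: 64.4
  → nearest: 4 (39.8)
Q3 at (24.3, 35.0):
  1: 120.9
  2: 100.3
  3: 42.6
  4: 110.1
  5: 87.7
  → nearest: 3 (42.6)
Q4 at (-14.8, -85.6):
  1: 104.3
  2: 105.0
  3: 166.1
  4: 72.2
  5: 49.4
  → nearest: 5 (49.4)

Q1→4; Q2→4; Q3→3; Q4→5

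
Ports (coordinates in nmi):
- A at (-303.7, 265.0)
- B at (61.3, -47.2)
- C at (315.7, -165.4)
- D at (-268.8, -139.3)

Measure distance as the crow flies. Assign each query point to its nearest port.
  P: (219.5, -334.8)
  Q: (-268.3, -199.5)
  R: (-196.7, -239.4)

P at (219.5, -334.8):
  A: 795.9 nmi
  B: 328.2 nmi
  C: 194.8 nmi
  D: 526.0 nmi
  → nearest: C (194.8 nmi)
Q at (-268.3, -199.5):
  A: 465.8 nmi
  B: 363.1 nmi
  C: 585.0 nmi
  D: 60.2 nmi
  → nearest: D (60.2 nmi)
R at (-196.7, -239.4):
  A: 515.6 nmi
  B: 321.7 nmi
  C: 517.7 nmi
  D: 123.4 nmi
  → nearest: D (123.4 nmi)

P→C; Q→D; R→D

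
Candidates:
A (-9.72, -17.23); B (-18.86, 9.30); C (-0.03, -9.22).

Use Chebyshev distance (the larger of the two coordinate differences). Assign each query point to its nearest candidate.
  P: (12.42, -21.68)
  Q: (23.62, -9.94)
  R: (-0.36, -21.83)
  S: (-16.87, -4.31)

P→C; Q→C; R→A; S→A

P at (12.42, -21.68):
  A: max(|-22.14|, |4.45|) = 22.14
  B: max(|-31.28|, |30.98|) = 31.28
  C: max(|-12.45|, |12.46|) = 12.46
  → nearest: C (12.46)
Q at (23.62, -9.94):
  A: max(|-33.34|, |-7.29|) = 33.34
  B: max(|-42.48|, |19.24|) = 42.48
  C: max(|-23.65|, |0.72|) = 23.65
  → nearest: C (23.65)
R at (-0.36, -21.83):
  A: max(|-9.36|, |4.60|) = 9.36
  B: max(|-18.50|, |31.13|) = 31.13
  C: max(|0.33|, |12.61|) = 12.61
  → nearest: A (9.36)
S at (-16.87, -4.31):
  A: max(|7.15|, |-12.92|) = 12.92
  B: max(|-1.99|, |13.61|) = 13.61
  C: max(|16.84|, |-4.91|) = 16.84
  → nearest: A (12.92)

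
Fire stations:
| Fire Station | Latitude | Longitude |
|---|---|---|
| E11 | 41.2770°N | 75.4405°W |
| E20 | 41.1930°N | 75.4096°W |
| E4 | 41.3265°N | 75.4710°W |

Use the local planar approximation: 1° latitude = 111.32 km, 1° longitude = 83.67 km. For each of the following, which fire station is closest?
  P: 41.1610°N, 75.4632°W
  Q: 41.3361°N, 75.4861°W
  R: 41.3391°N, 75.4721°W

P→E20; Q→E4; R→E4

P at 41.1610°N, 75.4632°W:
  E11: √((0.1160·111.32)² + (0.0227·83.67)²) = √(166.748668 + 3.607375) = 13.0521 km
  E20: √((0.0320·111.32)² + (0.0536·83.67)²) = √(12.689554 + 20.112642) = 5.7273 km
  E4: √((0.1655·111.32)² + (-0.0078·83.67)²) = √(339.423878 + 0.425921) = 18.4350 km
  → nearest: E20 (5.7273 km)
Q at 41.3361°N, 75.4861°W:
  E11: √((-0.0591·111.32)² + (0.0456·83.67)²) = √(43.283399 + 14.556911) = 7.6053 km
  E20: √((-0.1431·111.32)² + (0.0765·83.67)²) = √(253.761459 + 40.969665) = 17.1677 km
  E4: √((-0.0096·111.32)² + (0.0151·83.67)²) = √(1.142060 + 1.596223) = 1.6548 km
  → nearest: E4 (1.6548 km)
R at 41.3391°N, 75.4721°W:
  E11: √((-0.0621·111.32)² + (0.0316·83.67)²) = √(47.789182 + 6.990588) = 7.4013 km
  E20: √((-0.1461·111.32)² + (0.0625·83.67)²) = √(264.512882 + 27.346363) = 17.0839 km
  E4: √((-0.0126·111.32)² + (0.0011·83.67)²) = √(1.967377 + 0.008471) = 1.4056 km
  → nearest: E4 (1.4056 km)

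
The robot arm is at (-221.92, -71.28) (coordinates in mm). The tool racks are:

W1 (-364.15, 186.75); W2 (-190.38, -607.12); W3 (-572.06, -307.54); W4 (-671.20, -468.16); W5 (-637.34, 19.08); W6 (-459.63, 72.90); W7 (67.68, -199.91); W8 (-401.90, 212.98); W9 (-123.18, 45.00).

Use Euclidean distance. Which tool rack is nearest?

Distances from (-221.92, -71.28):
W1: √((-142.23)² + (258.03)²) = √(20229.3729 + 66579.4809) = 294.63 mm
W2: √((31.54)² + (-535.84)²) = √(994.7716 + 287124.5056) = 536.77 mm
W3: √((-350.14)² + (-236.26)²) = √(122598.0196 + 55818.7876) = 422.39 mm
W4: √((-449.28)² + (-396.88)²) = √(201852.5184 + 157513.7344) = 599.47 mm
W5: √((-415.42)² + (90.36)²) = √(172573.7764 + 8164.9296) = 425.13 mm
W6: √((-237.71)² + (144.18)²) = √(56506.0441 + 20787.8724) = 278.02 mm
W7: √((289.60)² + (-128.63)²) = √(83868.1600 + 16545.6769) = 316.88 mm
W8: √((-179.98)² + (284.26)²) = √(32392.8004 + 80803.7476) = 336.45 mm
W9: √((98.74)² + (116.28)²) = √(9749.5876 + 13521.0384) = 152.55 mm
Minimum: W9 at 152.55 mm.

W9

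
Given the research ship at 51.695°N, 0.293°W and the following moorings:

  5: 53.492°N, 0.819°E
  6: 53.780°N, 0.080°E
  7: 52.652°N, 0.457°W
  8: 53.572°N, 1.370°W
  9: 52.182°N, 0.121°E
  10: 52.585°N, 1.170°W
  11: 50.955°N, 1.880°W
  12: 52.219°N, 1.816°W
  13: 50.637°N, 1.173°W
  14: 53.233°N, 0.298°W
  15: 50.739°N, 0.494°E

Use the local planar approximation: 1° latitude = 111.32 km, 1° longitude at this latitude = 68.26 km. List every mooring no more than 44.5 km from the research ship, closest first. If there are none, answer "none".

none

Distances from 51.695°N, 0.293°W:
5: √((1.797·111.32)² + (1.112·68.26)²) = √(40016.81777 + 5761.58724) = 213.959 km
6: √((2.085·111.32)² + (0.373·68.26)²) = √(53871.43124 + 648.26150) = 233.495 km
7: √((0.957·111.32)² + (-0.164·68.26)²) = √(11349.33122 + 125.31996) = 107.120 km
8: √((1.877·111.32)² + (-1.077·68.26)²) = √(43659.11626 + 5404.60520) = 221.503 km
9: √((0.487·111.32)² + (0.414·68.26)²) = √(2939.03202 + 798.60725) = 61.136 km
10: √((0.890·111.32)² + (-0.877·68.26)²) = √(9815.81600 + 3583.70089) = 115.756 km
11: √((-0.740·111.32)² + (-1.587·68.26)²) = √(6785.93718 + 11735.08991) = 136.092 km
12: √((0.524·111.32)² + (-1.523·68.26)²) = √(3402.58489 + 10807.67744) = 119.207 km
13: √((-1.058·111.32)² + (-0.880·68.26)²) = √(13871.31809 + 3608.26073) = 132.210 km
14: √((1.538·111.32)² + (-0.005·68.26)²) = √(29312.91889 + 0.11649) = 171.211 km
15: √((-0.956·111.32)² + (0.787·68.26)²) = √(11325.62506 + 2885.90501) = 119.212 km
Threshold 44.5 km: none within range.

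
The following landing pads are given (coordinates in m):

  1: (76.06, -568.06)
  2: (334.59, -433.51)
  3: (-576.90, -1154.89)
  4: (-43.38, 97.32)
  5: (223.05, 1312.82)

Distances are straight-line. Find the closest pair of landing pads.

Pairwise distances:
1–2: 291.45 m
1–3: 877.91 m
1–4: 676.02 m
1–5: 1886.61 m
2–3: 1162.41 m
2–4: 651.65 m
2–5: 1749.89 m
3–4: 1361.13 m
3–5: 2594.13 m
4–5: 1244.36 m
Closest pair: 1–2 at 291.45 m.

1 and 2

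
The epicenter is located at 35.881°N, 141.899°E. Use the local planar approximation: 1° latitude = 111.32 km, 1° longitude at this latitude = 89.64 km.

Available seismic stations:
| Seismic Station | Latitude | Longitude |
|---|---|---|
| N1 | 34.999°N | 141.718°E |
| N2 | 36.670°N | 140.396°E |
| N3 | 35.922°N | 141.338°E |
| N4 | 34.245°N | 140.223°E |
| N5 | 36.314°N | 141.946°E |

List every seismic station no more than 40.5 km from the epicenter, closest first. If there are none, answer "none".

Distances from 35.881°N, 141.899°E:
N1: 99.516 km
N2: 160.830 km
N3: 50.495 km
N4: 236.090 km
N5: 48.385 km
Threshold 40.5 km: none within range.

none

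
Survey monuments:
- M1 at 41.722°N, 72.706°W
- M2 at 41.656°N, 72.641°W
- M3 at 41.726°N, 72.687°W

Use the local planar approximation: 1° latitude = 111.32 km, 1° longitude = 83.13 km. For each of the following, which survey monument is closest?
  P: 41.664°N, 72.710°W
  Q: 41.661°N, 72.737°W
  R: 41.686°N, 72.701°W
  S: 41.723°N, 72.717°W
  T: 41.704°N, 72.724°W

P at 41.664°N, 72.710°W:
  M1: √((0.058·111.32)² + (0.004·83.13)²) = √(41.68717 + 0.11057) = 6.465 km
  M2: √((-0.008·111.32)² + (0.069·83.13)²) = √(0.79310 + 32.90135) = 5.805 km
  M3: √((0.062·111.32)² + (0.023·83.13)²) = √(47.63540 + 3.65571) = 7.162 km
  → nearest: M2 (5.805 km)
Q at 41.661°N, 72.737°W:
  M1: √((0.061·111.32)² + (0.031·83.13)²) = √(46.11116 + 6.64108) = 7.263 km
  M2: √((-0.005·111.32)² + (0.096·83.13)²) = √(0.30980 + 63.68806) = 8.000 km
  M3: √((0.065·111.32)² + (0.050·83.13)²) = √(52.35680 + 17.27649) = 8.345 km
  → nearest: M1 (7.263 km)
R at 41.686°N, 72.701°W:
  M1: √((0.036·111.32)² + (-0.005·83.13)²) = √(16.06022 + 0.17276) = 4.029 km
  M2: √((-0.030·111.32)² + (0.060·83.13)²) = √(11.15293 + 24.87815) = 6.003 km
  M3: √((0.040·111.32)² + (0.014·83.13)²) = √(19.82743 + 1.35448) = 4.602 km
  → nearest: M1 (4.029 km)
S at 41.723°N, 72.717°W:
  M1: √((-0.001·111.32)² + (0.011·83.13)²) = √(0.01239 + 0.83618) = 0.921 km
  M2: √((-0.067·111.32)² + (0.076·83.13)²) = √(55.62833 + 39.91561) = 9.775 km
  M3: √((0.003·111.32)² + (0.030·83.13)²) = √(0.11153 + 6.21954) = 2.516 km
  → nearest: M1 (0.921 km)
T at 41.704°N, 72.724°W:
  M1: √((0.018·111.32)² + (0.018·83.13)²) = √(4.01505 + 2.23903) = 2.501 km
  M2: √((-0.048·111.32)² + (0.083·83.13)²) = √(28.55150 + 47.60710) = 8.727 km
  M3: √((0.022·111.32)² + (0.037·83.13)²) = √(5.99780 + 9.46061) = 3.932 km
  → nearest: M1 (2.501 km)

P→M2; Q→M1; R→M1; S→M1; T→M1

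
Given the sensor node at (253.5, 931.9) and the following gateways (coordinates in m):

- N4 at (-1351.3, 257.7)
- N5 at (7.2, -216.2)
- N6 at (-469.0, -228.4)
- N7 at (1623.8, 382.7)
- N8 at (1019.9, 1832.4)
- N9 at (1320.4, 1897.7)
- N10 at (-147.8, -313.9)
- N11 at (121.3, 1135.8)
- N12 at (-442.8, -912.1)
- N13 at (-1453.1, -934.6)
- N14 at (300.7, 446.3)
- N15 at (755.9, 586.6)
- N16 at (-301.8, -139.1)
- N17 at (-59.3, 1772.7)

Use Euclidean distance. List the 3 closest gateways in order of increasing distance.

Distances from (253.5, 931.9):
N4: 1740.7 m
N5: 1174.2 m
N6: 1366.9 m
N7: 1476.3 m
N8: 1182.5 m
N9: 1439.1 m
N10: 1308.8 m
N11: 243.0 m
N12: 1971.1 m
N13: 2529.1 m
N14: 487.9 m
N15: 609.6 m
N16: 1206.4 m
N17: 897.1 m
Sorted: N11 (243.0 m) < N14 (487.9 m) < N15 (609.6 m) < N17 (897.1 m) < N5 (1174.2 m) < …

N11, N14, N15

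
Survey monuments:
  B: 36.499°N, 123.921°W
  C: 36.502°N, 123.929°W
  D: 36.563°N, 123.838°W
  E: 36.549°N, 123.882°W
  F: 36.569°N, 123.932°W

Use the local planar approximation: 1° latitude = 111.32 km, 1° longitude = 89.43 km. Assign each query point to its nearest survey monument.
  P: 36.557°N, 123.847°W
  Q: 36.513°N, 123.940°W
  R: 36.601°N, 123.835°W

P at 36.557°N, 123.847°W:
  B: √((-0.058·111.32)² + (-0.074·89.43)²) = √(41.68717 + 43.79554) = 9.246 km
  C: √((-0.055·111.32)² + (-0.082·89.43)²) = √(37.48623 + 53.77670) = 9.553 km
  D: √((0.006·111.32)² + (0.009·89.43)²) = √(0.44612 + 0.64782) = 1.046 km
  E: √((-0.008·111.32)² + (-0.035·89.43)²) = √(0.79310 + 9.79721) = 3.254 km
  F: √((0.012·111.32)² + (-0.085·89.43)²) = √(1.78447 + 57.78356) = 7.718 km
  → nearest: D (1.046 km)
Q at 36.513°N, 123.940°W:
  B: √((-0.014·111.32)² + (0.019·89.43)²) = √(2.42886 + 2.88718) = 2.306 km
  C: √((-0.011·111.32)² + (0.011·89.43)²) = √(1.49945 + 0.96772) = 1.571 km
  D: √((0.050·111.32)² + (0.102·89.43)²) = √(30.98036 + 83.20833) = 10.686 km
  E: √((0.036·111.32)² + (0.058·89.43)²) = √(16.06022 + 26.90435) = 6.555 km
  F: √((0.056·111.32)² + (0.008·89.43)²) = √(38.86176 + 0.51185) = 6.275 km
  → nearest: C (1.571 km)
R at 36.601°N, 123.835°W:
  B: √((-0.102·111.32)² + (-0.086·89.43)²) = √(128.92785 + 59.15117) = 13.714 km
  C: √((-0.099·111.32)² + (-0.094·89.43)²) = √(121.45539 + 70.66790) = 13.861 km
  D: √((-0.038·111.32)² + (-0.003·89.43)²) = √(17.89425 + 0.07198) = 4.239 km
  E: √((-0.052·111.32)² + (-0.047·89.43)²) = √(33.50835 + 17.66697) = 7.154 km
  F: √((-0.032·111.32)² + (-0.097·89.43)²) = √(12.68955 + 75.25059) = 9.378 km
  → nearest: D (4.239 km)

P→D; Q→C; R→D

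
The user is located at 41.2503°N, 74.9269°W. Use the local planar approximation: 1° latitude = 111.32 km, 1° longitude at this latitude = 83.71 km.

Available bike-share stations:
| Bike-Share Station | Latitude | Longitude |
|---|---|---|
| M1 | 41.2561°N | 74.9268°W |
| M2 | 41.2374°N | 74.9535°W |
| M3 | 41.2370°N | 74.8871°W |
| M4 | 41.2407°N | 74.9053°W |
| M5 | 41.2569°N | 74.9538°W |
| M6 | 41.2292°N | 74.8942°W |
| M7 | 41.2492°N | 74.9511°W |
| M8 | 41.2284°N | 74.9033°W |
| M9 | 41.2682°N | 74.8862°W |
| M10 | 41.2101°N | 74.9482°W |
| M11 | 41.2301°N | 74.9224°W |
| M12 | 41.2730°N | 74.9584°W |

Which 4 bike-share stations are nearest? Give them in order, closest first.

Distances from 41.2503°N, 74.9269°W:
M1: 0.6457 km
M2: 2.6496 km
M3: 3.6458 km
M4: 2.1003 km
M5: 2.3686 km
M6: 3.6069 km
M7: 2.0295 km
M8: 3.1379 km
M9: 3.9469 km
M10: 4.8172 km
M11: 2.2800 km
M12: 3.6522 km
Sorted: M1 (0.6457 km) < M7 (2.0295 km) < M4 (2.1003 km) < M11 (2.2800 km) < M5 (2.3686 km) < M2 (2.6496 km) < …

M1, M7, M4, M11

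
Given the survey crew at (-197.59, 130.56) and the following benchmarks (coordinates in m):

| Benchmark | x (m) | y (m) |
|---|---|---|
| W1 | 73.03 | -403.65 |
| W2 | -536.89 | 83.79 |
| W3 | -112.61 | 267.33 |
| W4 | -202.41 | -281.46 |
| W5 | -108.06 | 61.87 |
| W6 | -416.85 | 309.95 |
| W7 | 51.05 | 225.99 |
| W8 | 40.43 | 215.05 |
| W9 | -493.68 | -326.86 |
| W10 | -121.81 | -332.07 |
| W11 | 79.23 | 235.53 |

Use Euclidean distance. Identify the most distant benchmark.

W1

Distances from (-197.59, 130.56):
W1: 598.85 m
W2: 342.51 m
W3: 161.02 m
W4: 412.05 m
W5: 112.84 m
W6: 283.29 m
W7: 266.32 m
W8: 252.57 m
W9: 544.89 m
W10: 468.80 m
W11: 296.05 m
Maximum: W1 at 598.85 m.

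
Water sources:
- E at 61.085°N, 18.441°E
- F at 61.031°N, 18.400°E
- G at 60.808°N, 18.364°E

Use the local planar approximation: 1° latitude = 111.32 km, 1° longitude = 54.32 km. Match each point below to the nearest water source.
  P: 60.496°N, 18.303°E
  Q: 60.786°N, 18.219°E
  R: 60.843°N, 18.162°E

P→G; Q→G; R→G

P at 60.496°N, 18.303°E:
  E: 65.995 km
  F: 59.789 km
  G: 34.890 km
  → nearest: G (34.890 km)
Q at 60.786°N, 18.219°E:
  E: 35.402 km
  F: 28.991 km
  G: 8.248 km
  → nearest: G (8.248 km)
R at 60.843°N, 18.162°E:
  E: 30.910 km
  F: 24.599 km
  G: 11.644 km
  → nearest: G (11.644 km)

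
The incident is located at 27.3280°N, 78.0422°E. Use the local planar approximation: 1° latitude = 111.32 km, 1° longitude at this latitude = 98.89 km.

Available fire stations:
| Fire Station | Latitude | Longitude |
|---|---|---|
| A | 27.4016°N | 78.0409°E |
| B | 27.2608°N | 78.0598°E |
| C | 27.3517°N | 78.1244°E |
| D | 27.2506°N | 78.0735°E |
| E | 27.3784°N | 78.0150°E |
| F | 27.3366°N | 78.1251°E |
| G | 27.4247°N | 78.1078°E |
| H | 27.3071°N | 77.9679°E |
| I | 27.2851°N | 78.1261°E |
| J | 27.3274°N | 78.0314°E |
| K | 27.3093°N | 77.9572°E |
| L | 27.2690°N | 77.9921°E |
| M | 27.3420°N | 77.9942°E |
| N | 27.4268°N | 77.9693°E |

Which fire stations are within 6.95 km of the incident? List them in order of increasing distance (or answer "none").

J, M, E

Distances from 27.3280°N, 78.0422°E:
A: √((0.0736·111.32)² + (-0.0013·98.89)²) = √(67.127740 + 0.016527) = 8.1942 km
B: √((-0.0672·111.32)² + (0.0176·98.89)²) = √(55.960932 + 3.029215) = 7.6805 km
C: √((0.0237·111.32)² + (0.0822·98.89)²) = √(6.960542 + 66.076707) = 8.5462 km
D: √((-0.0774·111.32)² + (0.0313·98.89)²) = √(74.238351 + 9.580616) = 9.1553 km
E: √((0.0504·111.32)² + (-0.0272·98.89)²) = √(31.478024 + 7.235067) = 6.2220 km
F: √((0.0086·111.32)² + (0.0829·98.89)²) = √(0.916523 + 67.206892) = 8.2537 km
G: √((0.0967·111.32)² + (0.0656·98.89)²) = √(115.877560 + 42.083556) = 12.5683 km
H: √((-0.0209·111.32)² + (-0.0743·98.89)²) = √(5.413012 + 53.986153) = 7.7071 km
I: √((-0.0429·111.32)² + (0.0839·98.89)²) = √(22.806623 + 68.838068) = 9.5731 km
J: √((-0.0006·111.32)² + (-0.0108·98.89)²) = √(0.004461 + 1.140650) = 1.0701 km
K: √((-0.0187·111.32)² + (-0.0850·98.89)²) = √(4.333408 + 70.654952) = 8.6596 km
L: √((-0.0590·111.32)² + (-0.0501·98.89)²) = √(43.137048 + 24.545970) = 8.2270 km
M: √((0.0140·111.32)² + (-0.0480·98.89)²) = √(2.428860 + 22.531351) = 4.9960 km
N: √((0.0988·111.32)² + (-0.0729·98.89)²) = √(120.965155 + 51.970849) = 13.1505 km
Threshold 6.95 km: J (1.0701 km), M (4.9960 km), E (6.2220 km) are within range.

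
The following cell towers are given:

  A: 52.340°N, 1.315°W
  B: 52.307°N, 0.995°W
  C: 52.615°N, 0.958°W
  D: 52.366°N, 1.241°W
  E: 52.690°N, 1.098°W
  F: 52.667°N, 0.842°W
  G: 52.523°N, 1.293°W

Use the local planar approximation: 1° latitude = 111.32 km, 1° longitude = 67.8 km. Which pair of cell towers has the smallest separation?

A and D

Pairwise distances:
A–B: 22.005 km
A–C: 39.026 km
A–D: 5.792 km
A–E: 41.647 km
A–F: 48.513 km
A–G: 20.426 km
B–C: 34.378 km
B–D: 17.925 km
B–E: 43.204 km
B–F: 41.396 km
B–G: 31.407 km
C–D: 33.712 km
C–E: 12.641 km
C–F: 9.765 km
C–G: 24.915 km
D–E: 37.348 km
D–F: 43.065 km
D–G: 17.829 km
E–F: 17.545 km
E–G: 22.812 km
F–G: 34.525 km
Closest pair: A–D at 5.792 km.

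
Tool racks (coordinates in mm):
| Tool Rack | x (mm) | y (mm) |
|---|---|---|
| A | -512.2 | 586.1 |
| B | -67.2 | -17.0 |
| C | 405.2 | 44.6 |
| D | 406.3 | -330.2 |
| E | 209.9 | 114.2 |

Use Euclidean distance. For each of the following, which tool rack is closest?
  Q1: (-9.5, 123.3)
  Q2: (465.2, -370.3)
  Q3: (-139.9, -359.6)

Q1→B; Q2→D; Q3→B

Q1 at (-9.5, 123.3):
  A: 683.3 mm
  B: 151.7 mm
  C: 422.1 mm
  D: 615.3 mm
  E: 219.6 mm
  → nearest: B (151.7 mm)
Q2 at (465.2, -370.3):
  A: 1367.5 mm
  B: 639.0 mm
  C: 419.2 mm
  D: 71.3 mm
  E: 547.6 mm
  → nearest: D (71.3 mm)
Q3 at (-139.9, -359.6):
  A: 1016.3 mm
  B: 350.2 mm
  C: 678.6 mm
  D: 547.0 mm
  E: 588.9 mm
  → nearest: B (350.2 mm)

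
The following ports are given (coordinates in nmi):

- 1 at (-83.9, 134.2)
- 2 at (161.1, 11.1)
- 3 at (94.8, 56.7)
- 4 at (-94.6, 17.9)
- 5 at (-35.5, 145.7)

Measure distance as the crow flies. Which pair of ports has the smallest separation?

Pairwise distances:
1–2: 274.2 nmi
1–3: 194.8 nmi
1–4: 116.8 nmi
1–5: 49.7 nmi
2–3: 80.5 nmi
2–4: 255.8 nmi
2–5: 238.3 nmi
3–4: 193.3 nmi
3–5: 157.8 nmi
4–5: 140.8 nmi
Closest pair: 1–5 at 49.7 nmi.

1 and 5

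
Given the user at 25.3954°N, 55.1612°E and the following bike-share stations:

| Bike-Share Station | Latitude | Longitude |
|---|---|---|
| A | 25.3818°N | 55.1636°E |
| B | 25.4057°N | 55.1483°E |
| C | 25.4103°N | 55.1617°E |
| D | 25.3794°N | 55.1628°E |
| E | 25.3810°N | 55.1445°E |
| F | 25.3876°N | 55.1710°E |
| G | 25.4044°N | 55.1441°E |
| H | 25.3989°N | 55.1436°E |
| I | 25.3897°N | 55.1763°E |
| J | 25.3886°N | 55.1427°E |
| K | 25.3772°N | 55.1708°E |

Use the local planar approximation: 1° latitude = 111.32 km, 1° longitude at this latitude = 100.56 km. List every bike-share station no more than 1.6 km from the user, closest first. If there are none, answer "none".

Distances from 25.3954°N, 55.1612°E:
A: √((-0.0136·111.32)² + (0.0024·100.56)²) = √(2.292051 + 0.058247) = 1.5331 km
B: √((0.0103·111.32)² + (-0.0129·100.56)²) = √(1.314682 + 1.682790) = 1.7313 km
C: √((0.0149·111.32)² + (0.0005·100.56)²) = √(2.751180 + 0.002528) = 1.6594 km
D: √((-0.0160·111.32)² + (0.0016·100.56)²) = √(3.172388 + 0.025888) = 1.7884 km
E: √((-0.0144·111.32)² + (-0.0167·100.56)²) = √(2.569635 + 2.820223) = 2.3216 km
F: √((-0.0078·111.32)² + (0.0098·100.56)²) = √(0.753938 + 0.971187) = 1.3134 km
G: √((0.0090·111.32)² + (-0.0171·100.56)²) = √(1.003764 + 2.956942) = 1.9902 km
H: √((0.0035·111.32)² + (-0.0176·100.56)²) = √(0.151804 + 3.132390) = 1.8122 km
I: √((-0.0057·111.32)² + (0.0151·100.56)²) = √(0.402621 + 2.305709) = 1.6457 km
J: √((-0.0068·111.32)² + (-0.0185·100.56)²) = √(0.573013 + 3.460939) = 2.0085 km
K: √((-0.0182·111.32)² + (0.0096·100.56)²) = √(4.104773 + 0.931951) = 2.2443 km
Threshold 1.6 km: F (1.3134 km), A (1.5331 km) are within range.

F, A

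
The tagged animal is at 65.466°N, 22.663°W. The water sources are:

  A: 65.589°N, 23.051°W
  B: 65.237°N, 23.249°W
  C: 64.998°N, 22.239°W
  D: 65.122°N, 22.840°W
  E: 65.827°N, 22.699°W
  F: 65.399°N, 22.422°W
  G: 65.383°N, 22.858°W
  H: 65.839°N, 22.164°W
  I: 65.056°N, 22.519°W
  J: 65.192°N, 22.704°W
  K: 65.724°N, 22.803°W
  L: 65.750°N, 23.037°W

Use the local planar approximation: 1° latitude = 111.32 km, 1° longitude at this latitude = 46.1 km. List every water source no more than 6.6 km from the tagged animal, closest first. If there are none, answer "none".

Distances from 65.466°N, 22.663°W:
A: 22.526 km
B: 37.144 km
C: 55.644 km
D: 39.154 km
E: 40.221 km
F: 13.381 km
G: 12.891 km
H: 47.469 km
I: 46.121 km
J: 30.560 km
K: 29.437 km
L: 36.011 km
Threshold 6.6 km: none within range.

none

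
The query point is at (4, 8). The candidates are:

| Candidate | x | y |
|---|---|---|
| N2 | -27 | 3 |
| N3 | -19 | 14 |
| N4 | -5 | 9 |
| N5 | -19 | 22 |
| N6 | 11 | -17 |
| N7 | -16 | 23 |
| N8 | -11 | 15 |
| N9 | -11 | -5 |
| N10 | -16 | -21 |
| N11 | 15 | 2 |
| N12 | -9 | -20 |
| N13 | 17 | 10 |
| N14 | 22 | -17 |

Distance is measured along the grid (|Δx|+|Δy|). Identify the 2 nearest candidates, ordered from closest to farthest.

N4, N13

Distances from (4, 8):
N2: 36
N3: 29
N4: 10
N5: 37
N6: 32
N7: 35
N8: 22
N9: 28
N10: 49
N11: 17
N12: 41
N13: 15
N14: 43
Sorted: N4 (10) < N13 (15) < N11 (17) < N8 (22) < …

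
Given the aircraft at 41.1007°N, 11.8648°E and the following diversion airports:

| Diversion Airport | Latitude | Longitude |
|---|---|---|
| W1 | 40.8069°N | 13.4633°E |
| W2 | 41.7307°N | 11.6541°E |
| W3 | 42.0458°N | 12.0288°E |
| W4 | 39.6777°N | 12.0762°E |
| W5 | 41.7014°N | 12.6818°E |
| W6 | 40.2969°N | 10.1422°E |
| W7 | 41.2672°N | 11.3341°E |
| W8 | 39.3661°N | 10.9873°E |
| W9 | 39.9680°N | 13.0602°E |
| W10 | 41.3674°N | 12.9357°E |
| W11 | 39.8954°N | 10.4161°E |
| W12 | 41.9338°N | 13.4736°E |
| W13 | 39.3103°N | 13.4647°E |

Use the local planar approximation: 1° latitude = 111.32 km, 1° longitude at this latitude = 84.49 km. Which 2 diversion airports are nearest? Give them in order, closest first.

W7, W2

Distances from 41.1007°N, 11.8648°E:
W1: √((-0.2938·111.32)² + (1.5985·84.49)²) = √(1069.670400 + 18240.464829) = 138.9609 km
W2: √((0.6300·111.32)² + (-0.2107·84.49)²) = √(4918.441319 + 316.912735) = 72.3557 km
W3: √((0.9451·111.32)² + (0.1640·84.49)²) = √(11068.835206 + 191.998712) = 106.1171 km
W4: √((-1.4230·111.32)² + (0.2114·84.49)²) = √(25093.208518 + 319.021965) = 159.4121 km
W5: √((0.6007·111.32)² + (0.8170·84.49)²) = √(4471.586736 + 4764.910343) = 96.1067 km
W6: √((-0.8038·111.32)² + (-1.7226·84.49)²) = √(8006.494304 + 21182.611738) = 170.8482 km
W7: √((0.1665·111.32)² + (-0.5307·84.49)²) = √(343.538070 + 2010.521842) = 48.5187 km
W8: √((-1.7346·111.32)² + (-0.8775·84.49)²) = √(37285.938545 + 5496.735893) = 206.8397 km
W9: √((-1.1327·111.32)² + (1.1954·84.49)²) = √(15899.233822 + 10200.867892) = 161.5553 km
W10: √((0.2667·111.32)² + (1.0709·84.49)²) = √(881.439334 + 8186.692107) = 95.2267 km
W11: √((-1.2053·111.32)² + (-1.4487·84.49)²) = √(18002.661203 + 14981.922303) = 181.6166 km
W12: √((0.8331·111.32)² + (1.6088·84.49)²) = √(8600.835953 + 18476.288519) = 164.5513 km
W13: √((-1.7904·111.32)² + (1.5999·84.49)²) = √(39723.410994 + 18272.429588) = 240.8233 km
Sorted: W7 (48.5187 km) < W2 (72.3557 km) < W10 (95.2267 km) < W5 (96.1067 km) < …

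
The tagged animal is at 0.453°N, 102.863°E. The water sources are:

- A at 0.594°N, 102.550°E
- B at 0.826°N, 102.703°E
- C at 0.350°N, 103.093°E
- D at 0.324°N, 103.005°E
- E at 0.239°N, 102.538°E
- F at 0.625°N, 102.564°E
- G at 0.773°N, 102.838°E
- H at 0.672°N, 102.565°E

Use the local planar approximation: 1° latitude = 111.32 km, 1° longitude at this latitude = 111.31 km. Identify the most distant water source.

Distances from 0.453°N, 102.863°E:
A: 38.213 km
B: 45.181 km
C: 28.052 km
D: 21.355 km
E: 43.315 km
F: 38.396 km
G: 35.731 km
H: 41.166 km
Maximum: B at 45.181 km.

B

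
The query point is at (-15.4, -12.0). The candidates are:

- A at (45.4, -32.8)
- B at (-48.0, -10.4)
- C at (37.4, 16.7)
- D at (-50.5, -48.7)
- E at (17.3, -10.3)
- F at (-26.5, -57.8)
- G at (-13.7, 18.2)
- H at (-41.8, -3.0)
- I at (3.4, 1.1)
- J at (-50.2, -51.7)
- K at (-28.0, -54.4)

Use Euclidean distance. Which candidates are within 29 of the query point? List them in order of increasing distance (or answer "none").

Distances from (-15.4, -12.0):
A: √((60.8)² + (-20.8)²) = √(3696.640 + 432.640) = 64.3
B: √((-32.6)² + (1.6)²) = √(1062.760 + 2.560) = 32.6
C: √((52.8)² + (28.7)²) = √(2787.840 + 823.690) = 60.1
D: √((-35.1)² + (-36.7)²) = √(1232.010 + 1346.890) = 50.8
E: √((32.7)² + (1.7)²) = √(1069.290 + 2.890) = 32.7
F: √((-11.1)² + (-45.8)²) = √(123.210 + 2097.640) = 47.1
G: √((1.7)² + (30.2)²) = √(2.890 + 912.040) = 30.2
H: √((-26.4)² + (9.0)²) = √(696.960 + 81.000) = 27.9
I: √((18.8)² + (13.1)²) = √(353.440 + 171.610) = 22.9
J: √((-34.8)² + (-39.7)²) = √(1211.040 + 1576.090) = 52.8
K: √((-12.6)² + (-42.4)²) = √(158.760 + 1797.760) = 44.2
Threshold 29: I (22.9), H (27.9) are within range.

I, H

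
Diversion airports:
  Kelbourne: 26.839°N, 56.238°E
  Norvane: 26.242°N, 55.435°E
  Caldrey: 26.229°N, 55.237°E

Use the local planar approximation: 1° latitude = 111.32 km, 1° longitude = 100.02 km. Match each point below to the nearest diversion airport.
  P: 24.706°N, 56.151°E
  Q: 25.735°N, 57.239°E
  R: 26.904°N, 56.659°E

P→Norvane; Q→Kelbourne; R→Kelbourne

P at 24.706°N, 56.151°E:
  Kelbourne: √((2.133·111.32)² + (0.087·100.02)²) = √(56380.39396 + 75.72028) = 237.605 km
  Norvane: √((1.536·111.32)² + (-0.716·100.02)²) = √(29236.73200 + 5128.61083) = 185.379 km
  Caldrey: √((1.523·111.32)² + (-0.914·100.02)²) = √(28743.93367 + 8357.30192) = 192.617 km
  → nearest: Norvane (185.379 km)
Q at 25.735°N, 57.239°E:
  Kelbourne: √((1.104·111.32)² + (-1.001·100.02)²) = √(15103.74143 + 10024.01840) = 158.517 km
  Norvane: √((0.507·111.32)² + (-1.804·100.02)²) = √(3185.38781 + 32557.17897) = 189.057 km
  Caldrey: √((0.494·111.32)² + (-2.002·100.02)²) = √(3024.12886 + 40096.07362) = 207.654 km
  → nearest: Kelbourne (158.517 km)
R at 26.904°N, 56.659°E:
  Kelbourne: √((-0.065·111.32)² + (-0.421·100.02)²) = √(52.35680 + 1773.11903) = 42.726 km
  Norvane: √((-0.662·111.32)² + (-1.224·100.02)²) = √(5430.78205 + 14987.75330) = 142.893 km
  Caldrey: √((-0.675·111.32)² + (-1.422·100.02)²) = √(5646.16988 + 20228.92914) = 160.857 km
  → nearest: Kelbourne (42.726 km)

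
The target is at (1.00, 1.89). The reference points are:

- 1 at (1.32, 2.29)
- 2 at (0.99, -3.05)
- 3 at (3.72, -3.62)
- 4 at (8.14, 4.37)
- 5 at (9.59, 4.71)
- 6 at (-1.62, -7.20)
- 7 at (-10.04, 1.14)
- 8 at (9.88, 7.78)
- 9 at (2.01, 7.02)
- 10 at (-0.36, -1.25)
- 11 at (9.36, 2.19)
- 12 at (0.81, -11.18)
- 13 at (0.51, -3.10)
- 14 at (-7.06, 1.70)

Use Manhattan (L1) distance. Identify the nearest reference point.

Distances from (1.00, 1.89):
1: 0.72
2: 4.95
3: 8.23
4: 9.62
5: 11.41
6: 11.71
7: 11.79
8: 14.77
9: 6.14
10: 4.50
11: 8.66
12: 13.26
13: 5.48
14: 8.25
Minimum: 1 at 0.72.

1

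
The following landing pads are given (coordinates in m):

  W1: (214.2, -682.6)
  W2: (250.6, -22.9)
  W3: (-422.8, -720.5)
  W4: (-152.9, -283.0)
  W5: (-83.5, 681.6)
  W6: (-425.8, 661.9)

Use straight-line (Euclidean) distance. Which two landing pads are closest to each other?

W5 and W6

Pairwise distances:
W1–W2: 660.7 m
W1–W3: 638.1 m
W1–W4: 542.6 m
W1–W5: 1396.3 m
W1–W6: 1489.1 m
W2–W3: 969.6 m
W2–W4: 480.1 m
W2–W5: 779.7 m
W2–W6: 962.5 m
W3–W4: 514.1 m
W3–W5: 1442.6 m
W3–W6: 1382.4 m
W4–W5: 967.1 m
W4–W6: 983.5 m
W5–W6: 342.9 m
Closest pair: W5–W6 at 342.9 m.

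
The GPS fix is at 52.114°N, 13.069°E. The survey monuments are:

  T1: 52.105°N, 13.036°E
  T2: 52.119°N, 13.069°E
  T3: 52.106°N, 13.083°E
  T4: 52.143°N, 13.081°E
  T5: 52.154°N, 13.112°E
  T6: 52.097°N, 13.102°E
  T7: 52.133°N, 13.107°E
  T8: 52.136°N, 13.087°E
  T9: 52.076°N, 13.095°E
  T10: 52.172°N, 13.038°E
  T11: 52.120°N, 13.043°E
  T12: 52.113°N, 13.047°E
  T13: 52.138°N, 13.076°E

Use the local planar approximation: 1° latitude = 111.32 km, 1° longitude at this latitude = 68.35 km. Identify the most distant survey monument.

Distances from 52.114°N, 13.069°E:
T1: 2.468 km
T2: 0.557 km
T3: 1.307 km
T4: 3.331 km
T5: 5.335 km
T6: 2.944 km
T7: 3.350 km
T8: 2.741 km
T9: 4.588 km
T10: 6.795 km
T11: 1.898 km
T12: 1.508 km
T13: 2.714 km
Maximum: T10 at 6.795 km.

T10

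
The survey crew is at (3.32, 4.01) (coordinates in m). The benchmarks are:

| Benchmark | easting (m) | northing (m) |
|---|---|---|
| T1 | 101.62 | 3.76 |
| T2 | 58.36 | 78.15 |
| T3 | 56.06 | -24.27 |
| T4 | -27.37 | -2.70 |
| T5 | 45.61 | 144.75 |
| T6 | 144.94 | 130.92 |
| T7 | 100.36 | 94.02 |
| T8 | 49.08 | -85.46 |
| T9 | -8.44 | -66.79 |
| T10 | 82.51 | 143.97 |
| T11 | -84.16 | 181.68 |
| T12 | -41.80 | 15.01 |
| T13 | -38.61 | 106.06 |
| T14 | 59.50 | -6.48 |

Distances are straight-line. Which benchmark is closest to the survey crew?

Distances from (3.32, 4.01):
T1: √((98.30)² + (-0.25)²) = √(9662.8900 + 0.0625) = 98.30 m
T2: √((55.04)² + (74.14)²) = √(3029.4016 + 5496.7396) = 92.34 m
T3: √((52.74)² + (-28.28)²) = √(2781.5076 + 799.7584) = 59.84 m
T4: √((-30.69)² + (-6.71)²) = √(941.8761 + 45.0241) = 31.41 m
T5: √((42.29)² + (140.74)²) = √(1788.4441 + 19807.7476) = 146.96 m
T6: √((141.62)² + (126.91)²) = √(20056.2244 + 16106.1481) = 190.16 m
T7: √((97.04)² + (90.01)²) = √(9416.7616 + 8101.8001) = 132.36 m
T8: √((45.76)² + (-89.47)²) = √(2093.9776 + 8004.8809) = 100.49 m
T9: √((-11.76)² + (-70.80)²) = √(138.2976 + 5012.6400) = 71.77 m
T10: √((79.19)² + (139.96)²) = √(6271.0561 + 19588.8016) = 160.81 m
T11: √((-87.48)² + (177.67)²) = √(7652.7504 + 31566.6289) = 198.04 m
T12: √((-45.12)² + (11.00)²) = √(2035.8144 + 121.0000) = 46.44 m
T13: √((-41.93)² + (102.05)²) = √(1758.1249 + 10414.2025) = 110.33 m
T14: √((56.18)² + (-10.49)²) = √(3156.1924 + 110.0401) = 57.15 m
Minimum: T4 at 31.41 m.

T4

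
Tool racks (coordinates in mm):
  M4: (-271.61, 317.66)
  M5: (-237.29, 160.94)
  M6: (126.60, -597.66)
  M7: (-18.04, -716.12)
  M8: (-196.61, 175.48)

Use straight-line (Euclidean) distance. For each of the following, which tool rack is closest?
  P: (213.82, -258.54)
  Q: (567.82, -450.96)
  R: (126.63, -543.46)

P→M6; Q→M6; R→M6

P at (213.82, -258.54):
  M4: 753.42 mm
  M5: 616.01 mm
  M6: 350.16 mm
  M7: 512.97 mm
  M8: 597.35 mm
  → nearest: M6 (350.16 mm)
Q at (567.82, -450.96):
  M4: 1138.16 mm
  M5: 1011.25 mm
  M6: 464.97 mm
  M7: 643.07 mm
  M8: 988.32 mm
  → nearest: M6 (464.97 mm)
R at (126.63, -543.46):
  M4: 948.75 mm
  M5: 792.85 mm
  M6: 54.20 mm
  M7: 225.26 mm
  M8: 788.26 mm
  → nearest: M6 (54.20 mm)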